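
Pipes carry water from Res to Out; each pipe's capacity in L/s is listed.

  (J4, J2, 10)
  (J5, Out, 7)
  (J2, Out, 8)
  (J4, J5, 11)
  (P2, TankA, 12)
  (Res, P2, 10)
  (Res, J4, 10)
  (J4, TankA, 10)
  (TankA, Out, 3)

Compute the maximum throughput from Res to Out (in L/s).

Augment Res→J4→TankA→Out: bottleneck 3, flow now 3.
Augment Res→J4→J2→Out: bottleneck 7, flow now 10.
Augment Res→P2→TankA→J4→J2→Out: bottleneck 1, flow now 11. (uses reverse residual edge)
Augment Res→P2→TankA→J4→J5→Out: bottleneck 2, flow now 13. (uses reverse residual edge)
No augmenting path remains; maximum flow = 13.
In the residual graph, reachable from Res: {Res, P2, TankA}.
Min-cut edges: Res→J4 (10), TankA→Out (3); capacity 10 + 3 = 13.
This cut is saturated, so no flow can exceed 13.

13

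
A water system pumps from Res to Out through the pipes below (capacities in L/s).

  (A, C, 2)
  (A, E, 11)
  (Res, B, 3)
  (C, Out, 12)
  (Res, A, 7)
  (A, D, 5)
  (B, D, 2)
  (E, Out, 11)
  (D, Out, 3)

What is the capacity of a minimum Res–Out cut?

Augment Res→A→C→Out: bottleneck 2, flow now 2.
Augment Res→A→D→Out: bottleneck 3, flow now 5.
Augment Res→A→E→Out: bottleneck 2, flow now 7.
Augment Res→B→D→A→E→Out: bottleneck 2, flow now 9. (uses reverse residual edge)
No augmenting path remains; maximum flow = 9.
By max-flow min-cut, the minimum cut capacity equals the max flow.
In the residual graph, reachable from Res: {Res, B}.
Min-cut edges: Res→A (7), B→D (2); capacity 7 + 2 = 9.

9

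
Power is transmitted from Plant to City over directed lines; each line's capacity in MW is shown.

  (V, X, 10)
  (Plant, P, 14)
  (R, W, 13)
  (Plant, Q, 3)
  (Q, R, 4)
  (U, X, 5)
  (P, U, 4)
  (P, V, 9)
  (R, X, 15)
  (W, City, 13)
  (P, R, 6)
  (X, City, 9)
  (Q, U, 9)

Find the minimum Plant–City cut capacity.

17

Augment Plant→P→R→W→City: bottleneck 6, flow now 6.
Augment Plant→P→U→X→City: bottleneck 4, flow now 10.
Augment Plant→P→V→X→City: bottleneck 4, flow now 14.
Augment Plant→Q→R→W→City: bottleneck 3, flow now 17.
No augmenting path remains; maximum flow = 17.
By max-flow min-cut, the minimum cut capacity equals the max flow.
In the residual graph, reachable from Plant: {Plant}.
Min-cut edges: Plant→P (14), Plant→Q (3); capacity 14 + 3 = 17.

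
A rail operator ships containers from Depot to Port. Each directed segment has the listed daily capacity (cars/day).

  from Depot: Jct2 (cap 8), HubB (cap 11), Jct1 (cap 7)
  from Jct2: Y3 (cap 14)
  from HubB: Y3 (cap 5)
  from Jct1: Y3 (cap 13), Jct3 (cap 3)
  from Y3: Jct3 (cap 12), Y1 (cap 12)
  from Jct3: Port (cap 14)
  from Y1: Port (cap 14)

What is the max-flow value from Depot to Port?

Augment Depot→Jct1→Jct3→Port: bottleneck 3, flow now 3.
Augment Depot→Jct2→Y3→Jct3→Port: bottleneck 8, flow now 11.
Augment Depot→HubB→Y3→Jct3→Port: bottleneck 3, flow now 14.
Augment Depot→HubB→Y3→Y1→Port: bottleneck 2, flow now 16.
Augment Depot→Jct1→Y3→Y1→Port: bottleneck 4, flow now 20.
No augmenting path remains; maximum flow = 20.
In the residual graph, reachable from Depot: {Depot, HubB}.
Min-cut edges: Depot→Jct2 (8), Depot→Jct1 (7), HubB→Y3 (5); capacity 8 + 7 + 5 = 20.
This cut is saturated, so no flow can exceed 20.

20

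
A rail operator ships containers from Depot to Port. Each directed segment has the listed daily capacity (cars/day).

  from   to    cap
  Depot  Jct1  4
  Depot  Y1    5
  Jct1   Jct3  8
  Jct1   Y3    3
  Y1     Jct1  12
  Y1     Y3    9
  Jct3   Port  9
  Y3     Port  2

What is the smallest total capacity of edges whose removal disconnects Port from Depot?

9

Augment Depot→Jct1→Jct3→Port: bottleneck 4, flow now 4.
Augment Depot→Y1→Y3→Port: bottleneck 2, flow now 6.
Augment Depot→Y1→Jct1→Jct3→Port: bottleneck 3, flow now 9.
No augmenting path remains; maximum flow = 9.
By max-flow min-cut, the minimum cut capacity equals the max flow.
In the residual graph, reachable from Depot: {Depot}.
Min-cut edges: Depot→Jct1 (4), Depot→Y1 (5); capacity 4 + 5 = 9.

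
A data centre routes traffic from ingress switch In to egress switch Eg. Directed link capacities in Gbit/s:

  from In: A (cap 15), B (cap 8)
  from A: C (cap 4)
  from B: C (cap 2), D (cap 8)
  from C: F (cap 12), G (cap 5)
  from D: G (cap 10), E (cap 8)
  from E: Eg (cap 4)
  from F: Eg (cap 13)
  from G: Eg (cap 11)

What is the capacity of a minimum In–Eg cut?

12

Augment In→A→C→F→Eg: bottleneck 4, flow now 4.
Augment In→B→C→F→Eg: bottleneck 2, flow now 6.
Augment In→B→D→E→Eg: bottleneck 4, flow now 10.
Augment In→B→D→G→Eg: bottleneck 2, flow now 12.
No augmenting path remains; maximum flow = 12.
By max-flow min-cut, the minimum cut capacity equals the max flow.
In the residual graph, reachable from In: {In, A}.
Min-cut edges: In→B (8), A→C (4); capacity 8 + 4 = 12.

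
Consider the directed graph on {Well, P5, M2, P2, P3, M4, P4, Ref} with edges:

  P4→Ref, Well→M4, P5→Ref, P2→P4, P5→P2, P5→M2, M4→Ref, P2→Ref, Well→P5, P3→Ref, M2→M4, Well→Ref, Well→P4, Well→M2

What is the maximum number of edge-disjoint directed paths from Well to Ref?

Assign every edge capacity 1; by Menger, the answer equals the max flow.
Path Well→Ref (+1); total 1.
Path Well→P5→Ref (+1); total 2.
Path Well→M4→Ref (+1); total 3.
Path Well→P4→Ref (+1); total 4.
No residual Well→Ref path; max flow = 4.
Certifying cut of size 4: {M4→Ref, Well→P4, Well→P5, Well→Ref}.

4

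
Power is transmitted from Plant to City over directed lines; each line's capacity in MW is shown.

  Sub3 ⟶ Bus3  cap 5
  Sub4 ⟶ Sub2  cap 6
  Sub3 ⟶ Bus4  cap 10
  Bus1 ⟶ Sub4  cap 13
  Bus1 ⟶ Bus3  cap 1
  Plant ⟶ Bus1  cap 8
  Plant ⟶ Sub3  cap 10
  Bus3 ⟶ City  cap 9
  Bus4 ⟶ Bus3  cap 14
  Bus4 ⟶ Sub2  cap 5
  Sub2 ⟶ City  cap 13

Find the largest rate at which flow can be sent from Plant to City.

17

Augment Plant→Bus1→Bus3→City: bottleneck 1, flow now 1.
Augment Plant→Sub3→Bus3→City: bottleneck 5, flow now 6.
Augment Plant→Bus1→Sub4→Sub2→City: bottleneck 6, flow now 12.
Augment Plant→Sub3→Bus4→Bus3→City: bottleneck 3, flow now 15.
Augment Plant→Sub3→Bus4→Sub2→City: bottleneck 2, flow now 17.
No augmenting path remains; maximum flow = 17.
In the residual graph, reachable from Plant: {Plant, Bus1, Sub4}.
Min-cut edges: Plant→Sub3 (10), Bus1→Bus3 (1), Sub4→Sub2 (6); capacity 10 + 1 + 6 = 17.
This cut is saturated, so no flow can exceed 17.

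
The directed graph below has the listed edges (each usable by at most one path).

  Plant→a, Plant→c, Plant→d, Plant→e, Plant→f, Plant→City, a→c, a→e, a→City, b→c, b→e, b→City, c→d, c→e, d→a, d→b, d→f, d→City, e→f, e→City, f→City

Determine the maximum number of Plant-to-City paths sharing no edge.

Assign every edge capacity 1; by Menger, the answer equals the max flow.
Path Plant→City (+1); total 1.
Path Plant→a→City (+1); total 2.
Path Plant→d→City (+1); total 3.
Path Plant→e→City (+1); total 4.
Path Plant→f→City (+1); total 5.
Path Plant→c→d→b→City (+1); total 6.
No residual Plant→City path; max flow = 6.
Certifying cut of size 6: {Plant→City, Plant→a, Plant→c, Plant→d, Plant→e, Plant→f}.

6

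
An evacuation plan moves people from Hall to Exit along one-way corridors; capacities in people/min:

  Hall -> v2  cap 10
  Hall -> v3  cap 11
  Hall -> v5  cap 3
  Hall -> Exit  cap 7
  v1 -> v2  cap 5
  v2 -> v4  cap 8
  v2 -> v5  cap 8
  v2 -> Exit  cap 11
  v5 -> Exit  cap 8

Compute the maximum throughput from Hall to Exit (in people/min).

20

Augment Hall→Exit: bottleneck 7, flow now 7.
Augment Hall→v2→Exit: bottleneck 10, flow now 17.
Augment Hall→v5→Exit: bottleneck 3, flow now 20.
No augmenting path remains; maximum flow = 20.
In the residual graph, reachable from Hall: {Hall, v3}.
Min-cut edges: Hall→v2 (10), Hall→v5 (3), Hall→Exit (7); capacity 10 + 3 + 7 = 20.
This cut is saturated, so no flow can exceed 20.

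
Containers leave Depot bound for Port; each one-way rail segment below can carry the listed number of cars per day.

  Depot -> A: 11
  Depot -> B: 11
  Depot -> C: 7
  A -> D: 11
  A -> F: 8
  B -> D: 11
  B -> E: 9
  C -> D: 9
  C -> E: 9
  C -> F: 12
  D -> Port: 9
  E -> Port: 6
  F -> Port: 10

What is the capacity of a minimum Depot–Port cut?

Augment Depot→A→D→Port: bottleneck 9, flow now 9.
Augment Depot→A→F→Port: bottleneck 2, flow now 11.
Augment Depot→B→E→Port: bottleneck 6, flow now 17.
Augment Depot→C→F→Port: bottleneck 7, flow now 24.
Augment Depot→B→D→A→F→Port: bottleneck 1, flow now 25. (uses reverse residual edge)
No augmenting path remains; maximum flow = 25.
By max-flow min-cut, the minimum cut capacity equals the max flow.
In the residual graph, reachable from Depot: {Depot, A, B, C, D, E, F}.
Min-cut edges: D→Port (9), E→Port (6), F→Port (10); capacity 9 + 6 + 10 = 25.

25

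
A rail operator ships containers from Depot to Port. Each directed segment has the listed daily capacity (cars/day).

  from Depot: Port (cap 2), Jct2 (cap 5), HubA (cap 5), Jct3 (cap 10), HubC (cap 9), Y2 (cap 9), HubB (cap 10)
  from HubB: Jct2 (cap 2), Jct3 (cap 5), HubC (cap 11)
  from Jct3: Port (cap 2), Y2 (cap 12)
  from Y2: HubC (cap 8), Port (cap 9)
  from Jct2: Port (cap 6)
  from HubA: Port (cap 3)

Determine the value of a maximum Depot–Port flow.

22

Augment Depot→Port: bottleneck 2, flow now 2.
Augment Depot→Jct3→Port: bottleneck 2, flow now 4.
Augment Depot→Y2→Port: bottleneck 9, flow now 13.
Augment Depot→Jct2→Port: bottleneck 5, flow now 18.
Augment Depot→HubA→Port: bottleneck 3, flow now 21.
Augment Depot→HubB→Jct2→Port: bottleneck 1, flow now 22.
No augmenting path remains; maximum flow = 22.
In the residual graph, reachable from Depot: {Depot, HubB, Jct3, Y2, Jct2, HubC, HubA}.
Min-cut edges: Depot→Port (2), Jct3→Port (2), Y2→Port (9), Jct2→Port (6), HubA→Port (3); capacity 2 + 2 + 9 + 6 + 3 = 22.
This cut is saturated, so no flow can exceed 22.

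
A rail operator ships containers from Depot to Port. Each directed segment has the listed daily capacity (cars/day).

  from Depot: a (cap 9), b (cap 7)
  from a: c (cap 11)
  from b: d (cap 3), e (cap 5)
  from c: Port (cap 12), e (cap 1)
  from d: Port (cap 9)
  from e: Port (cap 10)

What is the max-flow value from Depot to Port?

16

Augment Depot→a→c→Port: bottleneck 9, flow now 9.
Augment Depot→b→d→Port: bottleneck 3, flow now 12.
Augment Depot→b→e→Port: bottleneck 4, flow now 16.
No augmenting path remains; maximum flow = 16.
In the residual graph, reachable from Depot: {Depot}.
Min-cut edges: Depot→a (9), Depot→b (7); capacity 9 + 7 = 16.
This cut is saturated, so no flow can exceed 16.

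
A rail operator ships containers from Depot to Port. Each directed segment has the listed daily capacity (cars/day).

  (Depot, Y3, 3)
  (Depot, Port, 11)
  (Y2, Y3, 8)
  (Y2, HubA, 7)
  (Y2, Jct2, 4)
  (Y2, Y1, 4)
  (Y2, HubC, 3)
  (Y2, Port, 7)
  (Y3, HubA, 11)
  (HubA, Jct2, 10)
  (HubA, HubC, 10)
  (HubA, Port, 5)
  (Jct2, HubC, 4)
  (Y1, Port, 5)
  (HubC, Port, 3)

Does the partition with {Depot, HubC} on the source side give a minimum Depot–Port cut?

No — its capacity is 17, but the minimum cut has capacity 14.

Given cut capacity: 3 + 11 + 3 = 17.
Augment Depot→Port: bottleneck 11, flow now 11.
Augment Depot→Y3→HubA→Port: bottleneck 3, flow now 14.
No augmenting path remains; maximum flow = 14.
In the residual graph, reachable from Depot: {Depot}.
Min-cut edges: Depot→Y3 (3), Depot→Port (11); capacity 3 + 11 = 14.
Cut capacity 17 exceeds the max flow 14, so it is not minimum.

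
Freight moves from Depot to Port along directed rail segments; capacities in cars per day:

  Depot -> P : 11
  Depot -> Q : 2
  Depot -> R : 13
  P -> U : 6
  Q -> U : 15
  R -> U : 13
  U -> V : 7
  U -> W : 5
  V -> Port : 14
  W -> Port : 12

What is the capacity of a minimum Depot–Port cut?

12

Augment Depot→P→U→V→Port: bottleneck 6, flow now 6.
Augment Depot→Q→U→V→Port: bottleneck 1, flow now 7.
Augment Depot→Q→U→W→Port: bottleneck 1, flow now 8.
Augment Depot→R→U→W→Port: bottleneck 4, flow now 12.
No augmenting path remains; maximum flow = 12.
By max-flow min-cut, the minimum cut capacity equals the max flow.
In the residual graph, reachable from Depot: {Depot, P, Q, R, U}.
Min-cut edges: U→V (7), U→W (5); capacity 7 + 5 = 12.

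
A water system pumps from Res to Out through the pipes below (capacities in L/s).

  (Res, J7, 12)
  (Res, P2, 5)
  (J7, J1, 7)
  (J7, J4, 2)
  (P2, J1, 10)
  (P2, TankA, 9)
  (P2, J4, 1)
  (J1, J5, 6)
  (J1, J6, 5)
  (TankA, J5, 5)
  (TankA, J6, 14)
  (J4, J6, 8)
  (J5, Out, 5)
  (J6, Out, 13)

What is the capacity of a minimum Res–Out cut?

14

Augment Res→J7→J1→J5→Out: bottleneck 5, flow now 5.
Augment Res→J7→J1→J6→Out: bottleneck 2, flow now 7.
Augment Res→J7→J4→J6→Out: bottleneck 2, flow now 9.
Augment Res→P2→J1→J6→Out: bottleneck 3, flow now 12.
Augment Res→P2→TankA→J6→Out: bottleneck 2, flow now 14.
No augmenting path remains; maximum flow = 14.
By max-flow min-cut, the minimum cut capacity equals the max flow.
In the residual graph, reachable from Res: {Res, J7}.
Min-cut edges: Res→P2 (5), J7→J1 (7), J7→J4 (2); capacity 5 + 7 + 2 = 14.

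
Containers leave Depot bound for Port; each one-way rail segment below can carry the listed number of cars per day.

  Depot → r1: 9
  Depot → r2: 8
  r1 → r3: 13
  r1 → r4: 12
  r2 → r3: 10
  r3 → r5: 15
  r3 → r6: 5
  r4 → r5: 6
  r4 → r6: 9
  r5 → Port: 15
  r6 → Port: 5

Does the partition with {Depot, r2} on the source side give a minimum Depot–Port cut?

No — its capacity is 19, but the minimum cut has capacity 17.

Given cut capacity: 9 + 10 = 19.
Augment Depot→r1→r3→r5→Port: bottleneck 9, flow now 9.
Augment Depot→r2→r3→r5→Port: bottleneck 6, flow now 15.
Augment Depot→r2→r3→r6→Port: bottleneck 2, flow now 17.
No augmenting path remains; maximum flow = 17.
In the residual graph, reachable from Depot: {Depot}.
Min-cut edges: Depot→r1 (9), Depot→r2 (8); capacity 9 + 8 = 17.
Cut capacity 19 exceeds the max flow 17, so it is not minimum.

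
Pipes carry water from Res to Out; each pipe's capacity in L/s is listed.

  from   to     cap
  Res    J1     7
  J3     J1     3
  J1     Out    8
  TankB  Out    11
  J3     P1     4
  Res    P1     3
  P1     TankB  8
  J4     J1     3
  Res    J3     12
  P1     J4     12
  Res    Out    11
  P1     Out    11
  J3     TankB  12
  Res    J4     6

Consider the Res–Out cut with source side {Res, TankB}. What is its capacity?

Edges leaving {Res, TankB}: Res→J3 (12), Res→P1 (3), Res→J4 (6), Res→J1 (7), Res→Out (11), TankB→Out (11).
Cut capacity = 12 + 3 + 6 + 7 + 11 + 11 = 50.

50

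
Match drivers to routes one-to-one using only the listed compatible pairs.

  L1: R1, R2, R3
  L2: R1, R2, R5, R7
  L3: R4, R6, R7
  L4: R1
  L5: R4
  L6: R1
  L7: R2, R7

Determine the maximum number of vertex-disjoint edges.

6

Unit-capacity flow: source→left, listed edges, right→sink; max matching = max flow.
Augmenting path L1→R1 (+1); matched 1.
Augmenting path L2→R2 (+1); matched 2.
Augmenting path L3→R4 (+1); matched 3.
Augmenting path L7→R7 (+1); matched 4.
Augmenting path L4→R1→L1→R3 (+1); matched 5.
Augmenting path L5→R4→L3→R6 (+1); matched 6.
No augmenting path remains; maximum matching = 6.
König certificate: {L1, L2, L3, L5, L7, R1} is a vertex cover of size 6 (every listed pair touches it), so no matching can be larger.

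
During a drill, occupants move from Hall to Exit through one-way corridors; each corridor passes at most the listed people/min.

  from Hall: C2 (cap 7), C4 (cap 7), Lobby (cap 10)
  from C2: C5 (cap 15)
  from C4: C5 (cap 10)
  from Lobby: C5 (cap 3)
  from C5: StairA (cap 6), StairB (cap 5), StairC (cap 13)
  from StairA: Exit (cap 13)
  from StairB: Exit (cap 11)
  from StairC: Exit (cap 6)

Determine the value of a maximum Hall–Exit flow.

17

Augment Hall→C2→C5→StairA→Exit: bottleneck 6, flow now 6.
Augment Hall→C2→C5→StairB→Exit: bottleneck 1, flow now 7.
Augment Hall→C4→C5→StairB→Exit: bottleneck 4, flow now 11.
Augment Hall→C4→C5→StairC→Exit: bottleneck 3, flow now 14.
Augment Hall→Lobby→C5→StairC→Exit: bottleneck 3, flow now 17.
No augmenting path remains; maximum flow = 17.
In the residual graph, reachable from Hall: {Hall, Lobby}.
Min-cut edges: Hall→C2 (7), Hall→C4 (7), Lobby→C5 (3); capacity 7 + 7 + 3 = 17.
This cut is saturated, so no flow can exceed 17.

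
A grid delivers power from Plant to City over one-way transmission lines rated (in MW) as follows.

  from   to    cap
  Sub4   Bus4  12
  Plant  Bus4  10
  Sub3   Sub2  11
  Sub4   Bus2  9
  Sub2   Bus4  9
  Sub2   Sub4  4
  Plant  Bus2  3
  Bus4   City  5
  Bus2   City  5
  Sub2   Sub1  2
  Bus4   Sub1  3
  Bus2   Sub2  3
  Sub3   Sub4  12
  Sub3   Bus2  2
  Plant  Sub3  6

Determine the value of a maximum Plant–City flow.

Augment Plant→Bus4→City: bottleneck 5, flow now 5.
Augment Plant→Bus2→City: bottleneck 3, flow now 8.
Augment Plant→Sub3→Bus2→City: bottleneck 2, flow now 10.
No augmenting path remains; maximum flow = 10.
In the residual graph, reachable from Plant: {Plant, Sub3, Sub2, Sub4, Bus4, Bus2, Sub1}.
Min-cut edges: Bus4→City (5), Bus2→City (5); capacity 5 + 5 = 10.
This cut is saturated, so no flow can exceed 10.

10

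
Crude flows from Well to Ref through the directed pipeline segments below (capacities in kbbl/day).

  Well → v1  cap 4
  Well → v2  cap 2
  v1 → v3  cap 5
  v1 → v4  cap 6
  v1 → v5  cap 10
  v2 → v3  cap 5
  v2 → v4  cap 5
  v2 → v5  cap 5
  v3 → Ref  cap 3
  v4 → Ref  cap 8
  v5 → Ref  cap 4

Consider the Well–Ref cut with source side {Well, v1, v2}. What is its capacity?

Edges leaving {Well, v1, v2}: v1→v3 (5), v1→v4 (6), v1→v5 (10), v2→v3 (5), v2→v4 (5), v2→v5 (5).
Cut capacity = 5 + 6 + 10 + 5 + 5 + 5 = 36.

36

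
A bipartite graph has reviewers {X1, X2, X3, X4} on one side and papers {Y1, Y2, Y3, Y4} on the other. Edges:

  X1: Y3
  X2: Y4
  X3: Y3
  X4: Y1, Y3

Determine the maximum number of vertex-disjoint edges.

3

Unit-capacity flow: source→left, listed edges, right→sink; max matching = max flow.
Augmenting path X1→Y3 (+1); matched 1.
Augmenting path X2→Y4 (+1); matched 2.
Augmenting path X4→Y1 (+1); matched 3.
No augmenting path remains; maximum matching = 3.
König certificate: {X2, X4, Y3} is a vertex cover of size 3 (every listed pair touches it), so no matching can be larger.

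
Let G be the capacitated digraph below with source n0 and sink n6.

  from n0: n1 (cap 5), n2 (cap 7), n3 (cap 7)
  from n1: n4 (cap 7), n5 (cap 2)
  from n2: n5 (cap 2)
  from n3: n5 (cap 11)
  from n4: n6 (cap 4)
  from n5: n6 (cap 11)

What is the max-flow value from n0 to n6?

14

Augment n0→n1→n4→n6: bottleneck 4, flow now 4.
Augment n0→n1→n5→n6: bottleneck 1, flow now 5.
Augment n0→n2→n5→n6: bottleneck 2, flow now 7.
Augment n0→n3→n5→n6: bottleneck 7, flow now 14.
No augmenting path remains; maximum flow = 14.
In the residual graph, reachable from n0: {n0, n2}.
Min-cut edges: n0→n1 (5), n0→n3 (7), n2→n5 (2); capacity 5 + 7 + 2 = 14.
This cut is saturated, so no flow can exceed 14.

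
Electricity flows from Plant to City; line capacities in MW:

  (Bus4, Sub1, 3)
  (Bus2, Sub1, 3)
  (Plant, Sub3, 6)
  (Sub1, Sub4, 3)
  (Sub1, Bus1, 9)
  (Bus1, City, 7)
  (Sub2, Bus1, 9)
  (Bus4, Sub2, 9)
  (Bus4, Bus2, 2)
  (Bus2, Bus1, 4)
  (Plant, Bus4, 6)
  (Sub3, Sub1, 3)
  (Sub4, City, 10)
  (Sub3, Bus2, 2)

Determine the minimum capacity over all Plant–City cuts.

10

Augment Plant→Sub3→Bus2→Bus1→City: bottleneck 2, flow now 2.
Augment Plant→Sub3→Sub1→Bus1→City: bottleneck 3, flow now 5.
Augment Plant→Bus4→Bus2→Bus1→City: bottleneck 2, flow now 7.
Augment Plant→Bus4→Sub1→Sub4→City: bottleneck 3, flow now 10.
No augmenting path remains; maximum flow = 10.
By max-flow min-cut, the minimum cut capacity equals the max flow.
In the residual graph, reachable from Plant: {Plant, Sub3, Bus4, Bus2, Sub1, Sub2, Bus1}.
Min-cut edges: Sub1→Sub4 (3), Bus1→City (7); capacity 3 + 7 = 10.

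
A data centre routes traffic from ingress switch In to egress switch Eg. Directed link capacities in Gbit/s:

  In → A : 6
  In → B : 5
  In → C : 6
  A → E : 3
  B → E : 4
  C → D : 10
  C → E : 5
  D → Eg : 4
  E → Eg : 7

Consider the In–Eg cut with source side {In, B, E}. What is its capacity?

Edges leaving {In, B, E}: In→A (6), In→C (6), E→Eg (7).
Cut capacity = 6 + 6 + 7 = 19.

19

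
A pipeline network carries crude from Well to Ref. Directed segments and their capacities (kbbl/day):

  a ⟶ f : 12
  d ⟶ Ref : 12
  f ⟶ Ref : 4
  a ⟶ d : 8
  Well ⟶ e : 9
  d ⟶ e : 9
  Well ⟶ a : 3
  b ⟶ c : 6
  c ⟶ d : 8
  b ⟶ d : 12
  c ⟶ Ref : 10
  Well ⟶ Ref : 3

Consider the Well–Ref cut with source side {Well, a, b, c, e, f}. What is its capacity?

Edges leaving {Well, a, b, c, e, f}: Well→Ref (3), a→d (8), b→d (12), c→d (8), c→Ref (10), f→Ref (4).
Cut capacity = 3 + 8 + 12 + 8 + 10 + 4 = 45.

45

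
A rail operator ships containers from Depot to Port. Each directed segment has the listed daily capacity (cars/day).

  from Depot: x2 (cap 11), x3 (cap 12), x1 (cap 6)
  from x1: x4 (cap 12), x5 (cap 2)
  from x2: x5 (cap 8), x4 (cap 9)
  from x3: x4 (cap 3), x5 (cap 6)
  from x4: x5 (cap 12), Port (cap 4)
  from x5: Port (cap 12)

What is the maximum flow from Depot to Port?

16

Augment Depot→x1→x4→Port: bottleneck 4, flow now 4.
Augment Depot→x1→x5→Port: bottleneck 2, flow now 6.
Augment Depot→x2→x5→Port: bottleneck 8, flow now 14.
Augment Depot→x3→x5→Port: bottleneck 2, flow now 16.
No augmenting path remains; maximum flow = 16.
In the residual graph, reachable from Depot: {Depot, x1, x2, x3, x4, x5}.
Min-cut edges: x4→Port (4), x5→Port (12); capacity 4 + 12 = 16.
This cut is saturated, so no flow can exceed 16.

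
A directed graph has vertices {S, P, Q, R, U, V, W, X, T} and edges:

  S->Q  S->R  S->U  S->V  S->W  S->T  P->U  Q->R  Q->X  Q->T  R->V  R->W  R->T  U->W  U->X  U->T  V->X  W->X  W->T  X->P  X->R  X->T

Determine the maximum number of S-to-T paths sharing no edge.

6

Assign every edge capacity 1; by Menger, the answer equals the max flow.
Path S→T (+1); total 1.
Path S→Q→T (+1); total 2.
Path S→R→T (+1); total 3.
Path S→U→T (+1); total 4.
Path S→W→T (+1); total 5.
Path S→V→X→T (+1); total 6.
No residual S→T path; max flow = 6.
Certifying cut of size 6: {S→Q, S→R, S→T, S→U, S→V, S→W}.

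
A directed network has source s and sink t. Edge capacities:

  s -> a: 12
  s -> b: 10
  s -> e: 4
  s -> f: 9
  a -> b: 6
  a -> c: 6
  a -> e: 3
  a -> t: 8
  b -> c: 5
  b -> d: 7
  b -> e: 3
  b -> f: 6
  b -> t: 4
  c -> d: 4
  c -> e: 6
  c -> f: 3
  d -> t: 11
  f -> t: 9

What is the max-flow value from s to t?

31

Augment s→a→t: bottleneck 8, flow now 8.
Augment s→b→t: bottleneck 4, flow now 12.
Augment s→f→t: bottleneck 9, flow now 21.
Augment s→b→d→t: bottleneck 6, flow now 27.
Augment s→a→b→d→t: bottleneck 1, flow now 28.
Augment s→a→c→d→t: bottleneck 3, flow now 31.
No augmenting path remains; maximum flow = 31.
In the residual graph, reachable from s: {s, e}.
Min-cut edges: s→a (12), s→b (10), s→f (9); capacity 12 + 10 + 9 = 31.
This cut is saturated, so no flow can exceed 31.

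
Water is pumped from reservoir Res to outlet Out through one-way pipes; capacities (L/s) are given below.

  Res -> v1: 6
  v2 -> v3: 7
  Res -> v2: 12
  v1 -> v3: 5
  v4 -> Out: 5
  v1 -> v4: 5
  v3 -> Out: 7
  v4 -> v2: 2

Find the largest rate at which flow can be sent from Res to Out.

12

Augment Res→v1→v3→Out: bottleneck 5, flow now 5.
Augment Res→v1→v4→Out: bottleneck 1, flow now 6.
Augment Res→v2→v3→Out: bottleneck 2, flow now 8.
Augment Res→v2→v3→v1→v4→Out: bottleneck 4, flow now 12. (uses reverse residual edge)
No augmenting path remains; maximum flow = 12.
In the residual graph, reachable from Res: {Res, v1, v2, v3}.
Min-cut edges: v1→v4 (5), v3→Out (7); capacity 5 + 7 = 12.
This cut is saturated, so no flow can exceed 12.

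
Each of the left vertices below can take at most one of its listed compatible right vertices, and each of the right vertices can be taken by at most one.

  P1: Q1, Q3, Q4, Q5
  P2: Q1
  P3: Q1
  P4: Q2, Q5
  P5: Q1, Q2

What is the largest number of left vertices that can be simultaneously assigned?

4

Unit-capacity flow: source→left, listed edges, right→sink; max matching = max flow.
Augmenting path P1→Q1 (+1); matched 1.
Augmenting path P4→Q2 (+1); matched 2.
Augmenting path P2→Q1→P1→Q3 (+1); matched 3.
Augmenting path P5→Q2→P4→Q5 (+1); matched 4.
No augmenting path remains; maximum matching = 4.
König certificate: {P1, P4, P5, Q1} is a vertex cover of size 4 (every listed pair touches it), so no matching can be larger.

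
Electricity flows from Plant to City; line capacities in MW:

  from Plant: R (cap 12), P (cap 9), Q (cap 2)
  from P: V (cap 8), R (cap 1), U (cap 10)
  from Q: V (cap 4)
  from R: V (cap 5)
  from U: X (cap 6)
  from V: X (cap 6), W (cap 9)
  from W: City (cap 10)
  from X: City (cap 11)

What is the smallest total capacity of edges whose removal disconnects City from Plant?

16

Augment Plant→P→U→X→City: bottleneck 6, flow now 6.
Augment Plant→P→V→W→City: bottleneck 3, flow now 9.
Augment Plant→Q→V→W→City: bottleneck 2, flow now 11.
Augment Plant→R→V→W→City: bottleneck 4, flow now 15.
Augment Plant→R→V→X→City: bottleneck 1, flow now 16.
No augmenting path remains; maximum flow = 16.
By max-flow min-cut, the minimum cut capacity equals the max flow.
In the residual graph, reachable from Plant: {Plant, R}.
Min-cut edges: Plant→P (9), Plant→Q (2), R→V (5); capacity 9 + 2 + 5 = 16.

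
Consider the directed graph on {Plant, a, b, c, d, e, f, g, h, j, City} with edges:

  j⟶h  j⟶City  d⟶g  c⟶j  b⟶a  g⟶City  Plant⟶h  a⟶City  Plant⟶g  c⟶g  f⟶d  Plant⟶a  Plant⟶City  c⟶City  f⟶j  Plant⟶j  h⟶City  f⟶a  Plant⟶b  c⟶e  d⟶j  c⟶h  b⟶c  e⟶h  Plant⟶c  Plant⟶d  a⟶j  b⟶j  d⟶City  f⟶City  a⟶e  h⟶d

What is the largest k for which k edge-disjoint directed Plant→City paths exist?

Assign every edge capacity 1; by Menger, the answer equals the max flow.
Path Plant→City (+1); total 1.
Path Plant→a→City (+1); total 2.
Path Plant→c→City (+1); total 3.
Path Plant→d→City (+1); total 4.
Path Plant→g→City (+1); total 5.
Path Plant→h→City (+1); total 6.
Path Plant→j→City (+1); total 7.
No residual Plant→City path; max flow = 7.
Certifying cut of size 7: {Plant→City, a→City, c→City, d→City, g→City, h→City, j→City}.

7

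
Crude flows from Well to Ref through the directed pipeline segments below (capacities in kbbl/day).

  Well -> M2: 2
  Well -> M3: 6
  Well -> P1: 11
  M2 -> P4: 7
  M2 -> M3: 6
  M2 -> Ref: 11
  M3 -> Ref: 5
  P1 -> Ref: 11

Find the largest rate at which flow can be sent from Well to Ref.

18

Augment Well→M2→Ref: bottleneck 2, flow now 2.
Augment Well→M3→Ref: bottleneck 5, flow now 7.
Augment Well→P1→Ref: bottleneck 11, flow now 18.
No augmenting path remains; maximum flow = 18.
In the residual graph, reachable from Well: {Well, M3}.
Min-cut edges: Well→M2 (2), Well→P1 (11), M3→Ref (5); capacity 2 + 11 + 5 = 18.
This cut is saturated, so no flow can exceed 18.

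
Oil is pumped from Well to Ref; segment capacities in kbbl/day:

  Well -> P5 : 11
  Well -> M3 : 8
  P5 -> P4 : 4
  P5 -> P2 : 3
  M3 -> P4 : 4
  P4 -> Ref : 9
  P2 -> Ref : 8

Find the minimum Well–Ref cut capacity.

11

Augment Well→P5→P4→Ref: bottleneck 4, flow now 4.
Augment Well→P5→P2→Ref: bottleneck 3, flow now 7.
Augment Well→M3→P4→Ref: bottleneck 4, flow now 11.
No augmenting path remains; maximum flow = 11.
By max-flow min-cut, the minimum cut capacity equals the max flow.
In the residual graph, reachable from Well: {Well, P5, M3}.
Min-cut edges: P5→P4 (4), P5→P2 (3), M3→P4 (4); capacity 4 + 3 + 4 = 11.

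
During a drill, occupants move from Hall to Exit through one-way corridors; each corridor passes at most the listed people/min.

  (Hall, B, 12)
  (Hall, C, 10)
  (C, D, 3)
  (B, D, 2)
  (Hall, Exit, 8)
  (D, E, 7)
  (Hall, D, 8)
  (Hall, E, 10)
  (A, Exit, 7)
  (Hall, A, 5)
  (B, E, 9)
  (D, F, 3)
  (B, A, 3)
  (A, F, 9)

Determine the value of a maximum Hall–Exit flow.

15

Augment Hall→Exit: bottleneck 8, flow now 8.
Augment Hall→A→Exit: bottleneck 5, flow now 13.
Augment Hall→B→A→Exit: bottleneck 2, flow now 15.
No augmenting path remains; maximum flow = 15.
In the residual graph, reachable from Hall: {Hall, A, B, C, D, E, F}.
Min-cut edges: Hall→Exit (8), A→Exit (7); capacity 8 + 7 = 15.
This cut is saturated, so no flow can exceed 15.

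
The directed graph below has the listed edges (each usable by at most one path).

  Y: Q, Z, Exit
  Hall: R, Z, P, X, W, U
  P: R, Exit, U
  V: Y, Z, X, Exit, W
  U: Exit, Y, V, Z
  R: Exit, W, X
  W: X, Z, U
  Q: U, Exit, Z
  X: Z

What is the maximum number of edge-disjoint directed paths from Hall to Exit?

Assign every edge capacity 1; by Menger, the answer equals the max flow.
Path Hall→P→Exit (+1); total 1.
Path Hall→R→Exit (+1); total 2.
Path Hall→U→Exit (+1); total 3.
Path Hall→W→U→V→Exit (+1); total 4.
No residual Hall→Exit path; max flow = 4.
Certifying cut of size 4: {Hall→P, Hall→R, Hall→U, Hall→W}.

4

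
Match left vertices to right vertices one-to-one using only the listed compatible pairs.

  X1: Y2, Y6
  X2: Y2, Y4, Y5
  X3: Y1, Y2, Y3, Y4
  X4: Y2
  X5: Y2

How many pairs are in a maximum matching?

4

Unit-capacity flow: source→left, listed edges, right→sink; max matching = max flow.
Augmenting path X1→Y2 (+1); matched 1.
Augmenting path X2→Y4 (+1); matched 2.
Augmenting path X3→Y1 (+1); matched 3.
Augmenting path X4→Y2→X1→Y6 (+1); matched 4.
No augmenting path remains; maximum matching = 4.
König certificate: {X1, X2, X3, Y2} is a vertex cover of size 4 (every listed pair touches it), so no matching can be larger.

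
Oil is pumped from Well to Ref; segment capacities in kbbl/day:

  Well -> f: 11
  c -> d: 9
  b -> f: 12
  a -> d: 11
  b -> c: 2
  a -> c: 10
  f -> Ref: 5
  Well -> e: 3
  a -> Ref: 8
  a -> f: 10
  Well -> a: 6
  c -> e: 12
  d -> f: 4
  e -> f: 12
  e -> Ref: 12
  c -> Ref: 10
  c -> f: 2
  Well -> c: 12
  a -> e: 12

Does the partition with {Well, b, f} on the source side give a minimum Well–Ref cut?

No — its capacity is 28, but the minimum cut has capacity 26.

Given cut capacity: 6 + 12 + 3 + 2 + 5 = 28.
Augment Well→a→Ref: bottleneck 6, flow now 6.
Augment Well→c→Ref: bottleneck 10, flow now 16.
Augment Well→e→Ref: bottleneck 3, flow now 19.
Augment Well→f→Ref: bottleneck 5, flow now 24.
Augment Well→c→e→Ref: bottleneck 2, flow now 26.
No augmenting path remains; maximum flow = 26.
In the residual graph, reachable from Well: {Well, f}.
Min-cut edges: Well→a (6), Well→c (12), Well→e (3), f→Ref (5); capacity 6 + 12 + 3 + 5 = 26.
Cut capacity 28 exceeds the max flow 26, so it is not minimum.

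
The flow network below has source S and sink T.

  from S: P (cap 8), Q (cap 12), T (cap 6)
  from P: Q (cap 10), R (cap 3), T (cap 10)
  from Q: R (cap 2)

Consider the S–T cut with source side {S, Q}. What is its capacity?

16

Edges leaving {S, Q}: S→P (8), S→T (6), Q→R (2).
Cut capacity = 8 + 6 + 2 = 16.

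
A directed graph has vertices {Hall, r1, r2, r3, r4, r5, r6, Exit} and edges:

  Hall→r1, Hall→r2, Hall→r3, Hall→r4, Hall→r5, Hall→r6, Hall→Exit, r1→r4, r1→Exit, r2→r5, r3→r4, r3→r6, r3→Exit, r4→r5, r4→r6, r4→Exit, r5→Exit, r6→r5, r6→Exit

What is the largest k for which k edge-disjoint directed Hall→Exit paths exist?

Assign every edge capacity 1; by Menger, the answer equals the max flow.
Path Hall→Exit (+1); total 1.
Path Hall→r1→Exit (+1); total 2.
Path Hall→r3→Exit (+1); total 3.
Path Hall→r4→Exit (+1); total 4.
Path Hall→r5→Exit (+1); total 5.
Path Hall→r6→Exit (+1); total 6.
No residual Hall→Exit path; max flow = 6.
Certifying cut of size 6: {Hall→Exit, Hall→r1, Hall→r3, Hall→r4, Hall→r6, r5→Exit}.

6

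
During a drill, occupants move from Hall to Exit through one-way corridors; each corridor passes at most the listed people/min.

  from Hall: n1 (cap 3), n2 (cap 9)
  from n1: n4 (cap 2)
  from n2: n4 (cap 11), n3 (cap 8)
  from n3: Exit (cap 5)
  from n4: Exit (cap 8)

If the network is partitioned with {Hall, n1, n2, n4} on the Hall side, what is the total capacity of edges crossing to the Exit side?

16

Edges leaving {Hall, n1, n2, n4}: n2→n3 (8), n4→Exit (8).
Cut capacity = 8 + 8 = 16.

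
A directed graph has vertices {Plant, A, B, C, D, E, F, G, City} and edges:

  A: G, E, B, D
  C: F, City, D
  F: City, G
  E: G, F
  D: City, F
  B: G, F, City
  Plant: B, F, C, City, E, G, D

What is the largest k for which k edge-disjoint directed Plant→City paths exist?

Assign every edge capacity 1; by Menger, the answer equals the max flow.
Path Plant→City (+1); total 1.
Path Plant→B→City (+1); total 2.
Path Plant→C→City (+1); total 3.
Path Plant→D→City (+1); total 4.
Path Plant→F→City (+1); total 5.
No residual Plant→City path; max flow = 5.
Certifying cut of size 5: {F→City, Plant→B, Plant→C, Plant→City, Plant→D}.

5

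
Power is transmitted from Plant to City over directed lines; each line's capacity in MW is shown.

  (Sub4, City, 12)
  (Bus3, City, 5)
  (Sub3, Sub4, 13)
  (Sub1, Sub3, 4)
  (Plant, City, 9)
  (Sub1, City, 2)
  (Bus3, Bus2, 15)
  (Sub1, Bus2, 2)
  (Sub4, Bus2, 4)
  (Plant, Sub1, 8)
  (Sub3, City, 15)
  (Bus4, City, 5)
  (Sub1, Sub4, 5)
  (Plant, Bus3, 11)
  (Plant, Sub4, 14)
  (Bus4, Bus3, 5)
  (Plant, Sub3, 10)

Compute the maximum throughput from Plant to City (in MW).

Augment Plant→City: bottleneck 9, flow now 9.
Augment Plant→Sub1→City: bottleneck 2, flow now 11.
Augment Plant→Sub3→City: bottleneck 10, flow now 21.
Augment Plant→Bus3→City: bottleneck 5, flow now 26.
Augment Plant→Sub4→City: bottleneck 12, flow now 38.
Augment Plant→Sub1→Sub3→City: bottleneck 4, flow now 42.
No augmenting path remains; maximum flow = 42.
In the residual graph, reachable from Plant: {Plant, Sub1, Bus3, Sub4, Bus2}.
Min-cut edges: Plant→Sub3 (10), Plant→City (9), Sub1→Sub3 (4), Sub1→City (2), Bus3→City (5), Sub4→City (12); capacity 10 + 9 + 4 + 2 + 5 + 12 = 42.
This cut is saturated, so no flow can exceed 42.

42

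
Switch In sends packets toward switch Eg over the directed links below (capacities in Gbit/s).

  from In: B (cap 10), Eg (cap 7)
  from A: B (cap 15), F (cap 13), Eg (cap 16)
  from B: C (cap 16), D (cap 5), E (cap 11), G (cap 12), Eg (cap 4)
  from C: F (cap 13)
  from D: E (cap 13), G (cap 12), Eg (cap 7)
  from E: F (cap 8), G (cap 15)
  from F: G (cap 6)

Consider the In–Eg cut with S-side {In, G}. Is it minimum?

Given cut capacity: 10 + 7 = 17.
Augment In→Eg: bottleneck 7, flow now 7.
Augment In→B→Eg: bottleneck 4, flow now 11.
Augment In→B→D→Eg: bottleneck 5, flow now 16.
No augmenting path remains; maximum flow = 16.
In the residual graph, reachable from In: {In, B, C, E, F, G}.
Min-cut edges: In→Eg (7), B→D (5), B→Eg (4); capacity 7 + 5 + 4 = 16.
Cut capacity 17 exceeds the max flow 16, so it is not minimum.

No — its capacity is 17, but the minimum cut has capacity 16.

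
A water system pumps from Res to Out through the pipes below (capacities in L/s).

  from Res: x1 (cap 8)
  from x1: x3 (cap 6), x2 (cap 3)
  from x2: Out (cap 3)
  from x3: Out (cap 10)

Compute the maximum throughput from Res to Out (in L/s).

Augment Res→x1→x2→Out: bottleneck 3, flow now 3.
Augment Res→x1→x3→Out: bottleneck 5, flow now 8.
No augmenting path remains; maximum flow = 8.
In the residual graph, reachable from Res: {Res}.
Min-cut edges: Res→x1 (8); capacity 8 = 8.
This cut is saturated, so no flow can exceed 8.

8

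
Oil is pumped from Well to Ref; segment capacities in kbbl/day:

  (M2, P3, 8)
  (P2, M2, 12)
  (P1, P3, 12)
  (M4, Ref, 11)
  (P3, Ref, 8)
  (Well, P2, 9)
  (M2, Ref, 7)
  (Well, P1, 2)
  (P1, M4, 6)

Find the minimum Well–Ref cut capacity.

11

Augment Well→P1→P3→Ref: bottleneck 2, flow now 2.
Augment Well→P2→M2→Ref: bottleneck 7, flow now 9.
Augment Well→P2→M2→P3→Ref: bottleneck 2, flow now 11.
No augmenting path remains; maximum flow = 11.
By max-flow min-cut, the minimum cut capacity equals the max flow.
In the residual graph, reachable from Well: {Well}.
Min-cut edges: Well→P1 (2), Well→P2 (9); capacity 2 + 9 = 11.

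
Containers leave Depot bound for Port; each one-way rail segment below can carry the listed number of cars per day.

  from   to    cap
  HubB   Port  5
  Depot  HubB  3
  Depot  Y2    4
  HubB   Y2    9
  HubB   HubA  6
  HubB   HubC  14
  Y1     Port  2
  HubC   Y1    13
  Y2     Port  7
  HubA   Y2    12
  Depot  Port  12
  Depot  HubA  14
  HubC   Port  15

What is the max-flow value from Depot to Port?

Augment Depot→Port: bottleneck 12, flow now 12.
Augment Depot→HubB→Port: bottleneck 3, flow now 15.
Augment Depot→Y2→Port: bottleneck 4, flow now 19.
Augment Depot→HubA→Y2→Port: bottleneck 3, flow now 22.
No augmenting path remains; maximum flow = 22.
In the residual graph, reachable from Depot: {Depot, HubA, Y2}.
Min-cut edges: Depot→HubB (3), Depot→Port (12), Y2→Port (7); capacity 3 + 12 + 7 = 22.
This cut is saturated, so no flow can exceed 22.

22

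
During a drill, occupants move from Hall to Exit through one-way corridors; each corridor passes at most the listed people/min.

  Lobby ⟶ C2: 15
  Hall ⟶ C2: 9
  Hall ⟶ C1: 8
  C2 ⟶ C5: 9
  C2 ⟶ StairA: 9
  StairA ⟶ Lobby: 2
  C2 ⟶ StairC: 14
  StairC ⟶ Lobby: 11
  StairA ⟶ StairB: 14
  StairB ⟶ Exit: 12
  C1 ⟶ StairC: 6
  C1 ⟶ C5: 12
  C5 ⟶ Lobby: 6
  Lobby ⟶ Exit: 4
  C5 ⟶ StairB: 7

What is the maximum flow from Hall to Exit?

16

Augment Hall→C1→C5→Lobby→Exit: bottleneck 4, flow now 4.
Augment Hall→C1→C5→StairB→Exit: bottleneck 4, flow now 8.
Augment Hall→C2→C5→StairB→Exit: bottleneck 3, flow now 11.
Augment Hall→C2→StairA→StairB→Exit: bottleneck 5, flow now 16.
No augmenting path remains; maximum flow = 16.
In the residual graph, reachable from Hall: {Hall, C1, C2, C5, StairA, StairC, Lobby, StairB}.
Min-cut edges: Lobby→Exit (4), StairB→Exit (12); capacity 4 + 12 = 16.
This cut is saturated, so no flow can exceed 16.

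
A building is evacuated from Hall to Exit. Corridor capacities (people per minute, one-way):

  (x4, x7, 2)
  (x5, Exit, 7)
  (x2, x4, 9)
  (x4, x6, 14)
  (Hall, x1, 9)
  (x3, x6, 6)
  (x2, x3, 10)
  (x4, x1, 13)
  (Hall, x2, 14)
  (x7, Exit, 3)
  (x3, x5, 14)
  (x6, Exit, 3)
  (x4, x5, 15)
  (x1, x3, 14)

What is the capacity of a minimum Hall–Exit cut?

12

Augment Hall→x1→x3→x5→Exit: bottleneck 7, flow now 7.
Augment Hall→x1→x3→x6→Exit: bottleneck 2, flow now 9.
Augment Hall→x2→x3→x6→Exit: bottleneck 1, flow now 10.
Augment Hall→x2→x4→x7→Exit: bottleneck 2, flow now 12.
No augmenting path remains; maximum flow = 12.
By max-flow min-cut, the minimum cut capacity equals the max flow.
In the residual graph, reachable from Hall: {Hall, x1, x2, x3, x4, x5, x6}.
Min-cut edges: x4→x7 (2), x5→Exit (7), x6→Exit (3); capacity 2 + 7 + 3 = 12.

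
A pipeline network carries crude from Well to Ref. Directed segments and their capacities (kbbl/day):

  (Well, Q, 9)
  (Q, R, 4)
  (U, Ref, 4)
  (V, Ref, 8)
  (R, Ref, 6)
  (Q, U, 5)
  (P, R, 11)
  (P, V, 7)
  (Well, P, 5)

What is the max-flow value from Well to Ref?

13

Augment Well→P→R→Ref: bottleneck 5, flow now 5.
Augment Well→Q→R→Ref: bottleneck 1, flow now 6.
Augment Well→Q→U→Ref: bottleneck 4, flow now 10.
Augment Well→Q→R→P→V→Ref: bottleneck 3, flow now 13. (uses reverse residual edge)
No augmenting path remains; maximum flow = 13.
In the residual graph, reachable from Well: {Well, Q, U}.
Min-cut edges: Well→P (5), Q→R (4), U→Ref (4); capacity 5 + 4 + 4 = 13.
This cut is saturated, so no flow can exceed 13.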